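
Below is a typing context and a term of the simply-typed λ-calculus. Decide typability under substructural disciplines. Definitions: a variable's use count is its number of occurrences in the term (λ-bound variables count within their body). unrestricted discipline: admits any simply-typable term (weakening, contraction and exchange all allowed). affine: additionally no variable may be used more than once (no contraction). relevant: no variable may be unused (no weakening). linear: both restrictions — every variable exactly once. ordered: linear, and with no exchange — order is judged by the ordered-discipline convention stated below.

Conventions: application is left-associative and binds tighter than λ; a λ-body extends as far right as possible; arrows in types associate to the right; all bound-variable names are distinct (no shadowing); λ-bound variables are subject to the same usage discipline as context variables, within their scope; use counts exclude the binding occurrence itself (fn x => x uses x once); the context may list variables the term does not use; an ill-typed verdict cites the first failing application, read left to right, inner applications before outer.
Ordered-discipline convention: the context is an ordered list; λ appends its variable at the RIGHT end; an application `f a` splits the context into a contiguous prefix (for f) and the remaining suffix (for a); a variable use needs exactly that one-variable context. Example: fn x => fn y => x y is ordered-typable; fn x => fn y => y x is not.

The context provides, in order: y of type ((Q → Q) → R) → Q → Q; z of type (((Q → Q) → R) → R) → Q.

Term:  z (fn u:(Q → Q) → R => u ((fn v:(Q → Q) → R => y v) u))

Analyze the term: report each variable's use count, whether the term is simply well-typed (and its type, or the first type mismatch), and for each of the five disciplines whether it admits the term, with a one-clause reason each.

variable uses: y: 1×; z: 1×; u (bound): 2×; v (bound): 1×
uses in reading order: z, u, y, v, u
typing: well-typed — term : Q
ordered: ✗, u ×2 used more than once (contraction)
linear: ✗, u ×2 used more than once (contraction)
affine: ✗, u ×2 used more than once (contraction)
relevant: ✓, y, z, u, v: all used, weakening unneeded
unrestricted: ✓, typability at Q is all that's needed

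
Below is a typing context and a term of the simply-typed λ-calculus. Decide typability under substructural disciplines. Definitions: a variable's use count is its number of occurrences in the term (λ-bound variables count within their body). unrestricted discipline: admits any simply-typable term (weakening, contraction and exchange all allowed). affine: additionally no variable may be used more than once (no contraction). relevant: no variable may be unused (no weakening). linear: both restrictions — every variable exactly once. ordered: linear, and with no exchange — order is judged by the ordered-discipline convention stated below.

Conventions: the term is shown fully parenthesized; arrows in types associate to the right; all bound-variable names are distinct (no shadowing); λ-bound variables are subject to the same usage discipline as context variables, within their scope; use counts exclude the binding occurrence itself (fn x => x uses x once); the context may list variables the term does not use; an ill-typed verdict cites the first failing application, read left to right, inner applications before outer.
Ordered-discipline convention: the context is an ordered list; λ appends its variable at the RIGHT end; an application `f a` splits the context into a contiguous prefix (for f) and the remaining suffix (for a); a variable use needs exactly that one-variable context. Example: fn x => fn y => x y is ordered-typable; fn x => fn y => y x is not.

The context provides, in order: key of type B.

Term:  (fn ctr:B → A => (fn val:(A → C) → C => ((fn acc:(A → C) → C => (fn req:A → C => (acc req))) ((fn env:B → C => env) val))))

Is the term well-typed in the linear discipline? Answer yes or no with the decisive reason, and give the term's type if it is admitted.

no — a type mismatch blocks all five
counts: key ×0, ctr [bound] ×0, val [bound] ×1, acc [bound] ×1, req [bound] ×1, env [bound] ×1
uses in reading order: acc, req, env, val
typing: ill-typed: argument of type (A → C) → C where B → C is required
summary: ordered ✗, linear ✗, affine ✗, relevant ✗, unrestricted ✗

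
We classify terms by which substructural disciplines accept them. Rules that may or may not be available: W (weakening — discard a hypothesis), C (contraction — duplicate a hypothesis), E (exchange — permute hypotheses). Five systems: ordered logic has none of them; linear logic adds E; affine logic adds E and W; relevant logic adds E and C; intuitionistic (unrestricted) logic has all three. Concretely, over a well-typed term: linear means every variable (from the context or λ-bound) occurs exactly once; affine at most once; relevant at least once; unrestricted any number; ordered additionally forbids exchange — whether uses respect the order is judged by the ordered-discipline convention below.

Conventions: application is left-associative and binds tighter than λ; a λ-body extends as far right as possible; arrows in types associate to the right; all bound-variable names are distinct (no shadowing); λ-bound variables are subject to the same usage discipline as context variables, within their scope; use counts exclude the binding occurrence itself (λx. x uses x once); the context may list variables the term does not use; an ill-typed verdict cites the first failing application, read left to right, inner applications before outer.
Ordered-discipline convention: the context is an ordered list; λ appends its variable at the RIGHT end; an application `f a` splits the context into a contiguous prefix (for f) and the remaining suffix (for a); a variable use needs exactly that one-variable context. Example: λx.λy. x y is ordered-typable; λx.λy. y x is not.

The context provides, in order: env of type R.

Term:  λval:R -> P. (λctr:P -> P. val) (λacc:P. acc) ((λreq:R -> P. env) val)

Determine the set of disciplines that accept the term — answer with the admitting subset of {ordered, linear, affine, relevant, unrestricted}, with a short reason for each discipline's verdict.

admitted by: unrestricted
variable uses: env: 1; val [bound]: 2; ctr [bound]: 0; acc [bound]: 1; req [bound]: 0
use order (left to right): val, acc, env, val
typing: well-typed — term : (R -> P) -> P
ordered ✗ (repeated use of val ×2; needs weakening: ctr, req unused)
linear ✗ (repeated use of val ×2; needs weakening: ctr, req unused)
affine ✗ (repeated use of val ×2)
relevant ✗ (needs weakening: ctr, req unused)
unrestricted ✓ (simply typable at (R -> P) -> P; W, C, E all held)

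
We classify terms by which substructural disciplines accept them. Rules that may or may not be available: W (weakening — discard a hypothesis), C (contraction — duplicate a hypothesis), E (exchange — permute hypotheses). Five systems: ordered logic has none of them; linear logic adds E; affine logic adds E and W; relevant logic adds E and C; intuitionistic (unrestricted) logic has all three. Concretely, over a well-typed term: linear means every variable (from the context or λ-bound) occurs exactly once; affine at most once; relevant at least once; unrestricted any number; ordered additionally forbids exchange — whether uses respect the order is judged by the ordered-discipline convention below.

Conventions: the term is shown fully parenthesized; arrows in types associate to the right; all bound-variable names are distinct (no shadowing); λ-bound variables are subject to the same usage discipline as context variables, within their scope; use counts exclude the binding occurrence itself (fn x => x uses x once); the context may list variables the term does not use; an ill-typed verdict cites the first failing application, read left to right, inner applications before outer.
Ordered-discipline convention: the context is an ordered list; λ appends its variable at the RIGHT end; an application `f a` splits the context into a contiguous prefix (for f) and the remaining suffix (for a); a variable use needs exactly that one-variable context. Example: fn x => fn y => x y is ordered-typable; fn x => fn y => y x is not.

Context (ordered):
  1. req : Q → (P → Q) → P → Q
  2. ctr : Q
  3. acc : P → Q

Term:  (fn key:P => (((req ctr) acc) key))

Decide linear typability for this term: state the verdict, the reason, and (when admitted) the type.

yes — exactly-once usage across req, ctr, acc, key; term : P → Q
usage: req ×1, ctr ×1, acc ×1, key [bound] ×1
use order (left to right): req, ctr, acc, key
typing: the term checks, with type P → Q
all disciplines: ordered ✓; linear ✓; affine ✓; relevant ✓; unrestricted ✓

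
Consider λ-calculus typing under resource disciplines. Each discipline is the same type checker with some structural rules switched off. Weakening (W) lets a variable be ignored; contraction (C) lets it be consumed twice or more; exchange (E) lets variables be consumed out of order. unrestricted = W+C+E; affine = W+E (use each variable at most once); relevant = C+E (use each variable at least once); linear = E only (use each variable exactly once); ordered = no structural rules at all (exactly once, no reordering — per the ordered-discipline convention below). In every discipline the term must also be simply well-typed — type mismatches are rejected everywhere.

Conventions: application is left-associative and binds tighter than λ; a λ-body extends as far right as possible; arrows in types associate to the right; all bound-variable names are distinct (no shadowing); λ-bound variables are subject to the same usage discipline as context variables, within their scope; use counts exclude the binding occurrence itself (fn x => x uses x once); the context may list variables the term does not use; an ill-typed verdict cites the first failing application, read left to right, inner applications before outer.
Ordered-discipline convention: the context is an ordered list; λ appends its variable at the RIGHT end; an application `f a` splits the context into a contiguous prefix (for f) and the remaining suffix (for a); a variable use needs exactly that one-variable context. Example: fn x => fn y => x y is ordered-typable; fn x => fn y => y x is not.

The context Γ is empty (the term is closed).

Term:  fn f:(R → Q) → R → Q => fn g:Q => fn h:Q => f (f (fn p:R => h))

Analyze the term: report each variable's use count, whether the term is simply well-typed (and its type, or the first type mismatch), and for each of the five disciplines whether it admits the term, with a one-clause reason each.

counts: f (λ-bound): 2×; g (λ-bound): 0×; h (λ-bound): 1×; p (λ-bound): 0×
order of uses: f, f, h
typing: well-typed — term : ((R → Q) → R → Q) → Q → Q → R → Q
ordered: ✗, uses contraction: f ×2; unused: g, p — weakening required
linear: ✗, uses contraction: f ×2; unused: g, p — weakening required
affine: ✗, uses contraction: f ×2
relevant: ✗, unused: g, p — weakening required
unrestricted: ✓, simply typable at ((R → Q) → R → Q) → Q → Q → R → Q; W, C, E all held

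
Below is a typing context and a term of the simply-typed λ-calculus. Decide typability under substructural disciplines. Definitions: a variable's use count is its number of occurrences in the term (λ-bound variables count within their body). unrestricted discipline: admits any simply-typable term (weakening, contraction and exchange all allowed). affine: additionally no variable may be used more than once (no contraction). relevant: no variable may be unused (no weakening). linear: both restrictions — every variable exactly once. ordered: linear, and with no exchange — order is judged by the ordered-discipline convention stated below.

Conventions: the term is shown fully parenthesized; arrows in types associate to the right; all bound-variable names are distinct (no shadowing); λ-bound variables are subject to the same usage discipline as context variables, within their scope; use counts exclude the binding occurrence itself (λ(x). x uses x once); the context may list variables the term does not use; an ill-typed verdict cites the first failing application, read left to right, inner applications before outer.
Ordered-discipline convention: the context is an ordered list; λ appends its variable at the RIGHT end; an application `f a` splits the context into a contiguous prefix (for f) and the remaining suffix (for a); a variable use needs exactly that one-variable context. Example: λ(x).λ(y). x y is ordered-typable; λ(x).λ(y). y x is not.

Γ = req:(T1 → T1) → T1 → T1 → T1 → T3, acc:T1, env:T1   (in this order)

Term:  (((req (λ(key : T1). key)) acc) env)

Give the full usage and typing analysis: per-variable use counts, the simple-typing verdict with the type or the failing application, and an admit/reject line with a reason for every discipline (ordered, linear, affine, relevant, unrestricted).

counts: req ×1, acc ×1, env ×1, key [bound] ×1
use order (left to right): req, key, acc, env
typing: well-typed — term : T1 → T3
ordered: ✓ — req, acc, env, key: once each, no exchange needed
linear: ✓ — each of req, acc, env, key used exactly once
affine: ✓ — no duplicate uses among req, acc, env, key
relevant: ✓ — none of req, acc, env, key goes unused
unrestricted: ✓ — simply typable at T1 → T3; W, C, E all held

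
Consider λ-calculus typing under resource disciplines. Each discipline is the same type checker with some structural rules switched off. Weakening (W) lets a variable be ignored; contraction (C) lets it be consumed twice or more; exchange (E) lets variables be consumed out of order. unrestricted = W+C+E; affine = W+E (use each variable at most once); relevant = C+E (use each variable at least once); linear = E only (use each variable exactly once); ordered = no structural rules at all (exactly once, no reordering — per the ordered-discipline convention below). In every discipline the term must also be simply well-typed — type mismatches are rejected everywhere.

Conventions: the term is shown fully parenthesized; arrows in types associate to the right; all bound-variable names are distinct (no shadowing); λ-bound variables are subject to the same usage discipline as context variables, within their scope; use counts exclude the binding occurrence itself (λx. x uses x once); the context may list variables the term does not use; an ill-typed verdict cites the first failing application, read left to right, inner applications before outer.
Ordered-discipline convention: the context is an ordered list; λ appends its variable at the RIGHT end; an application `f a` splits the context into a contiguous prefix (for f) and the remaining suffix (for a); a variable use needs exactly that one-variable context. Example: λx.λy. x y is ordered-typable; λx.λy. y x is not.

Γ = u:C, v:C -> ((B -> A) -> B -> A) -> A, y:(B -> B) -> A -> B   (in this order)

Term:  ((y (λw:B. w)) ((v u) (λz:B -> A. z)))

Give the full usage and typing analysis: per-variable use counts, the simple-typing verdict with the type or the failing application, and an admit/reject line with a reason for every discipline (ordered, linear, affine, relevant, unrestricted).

usage: u ×1; v ×1; y ×1; w (bound) ×1; z (bound) ×1
use order (left to right): y, w, v, u, z
typing: well-typed — term : B
ordered ✗ (no ordered split (uses run y, w, v, u, z))
linear ✓ (u, v, y, w, z: one use apiece)
affine ✓ (no duplicate uses among u, v, y, w, z)
relevant ✓ (at least one use each (u, v, y, w, z))
unrestricted ✓ (well-typed at B; no restrictions here)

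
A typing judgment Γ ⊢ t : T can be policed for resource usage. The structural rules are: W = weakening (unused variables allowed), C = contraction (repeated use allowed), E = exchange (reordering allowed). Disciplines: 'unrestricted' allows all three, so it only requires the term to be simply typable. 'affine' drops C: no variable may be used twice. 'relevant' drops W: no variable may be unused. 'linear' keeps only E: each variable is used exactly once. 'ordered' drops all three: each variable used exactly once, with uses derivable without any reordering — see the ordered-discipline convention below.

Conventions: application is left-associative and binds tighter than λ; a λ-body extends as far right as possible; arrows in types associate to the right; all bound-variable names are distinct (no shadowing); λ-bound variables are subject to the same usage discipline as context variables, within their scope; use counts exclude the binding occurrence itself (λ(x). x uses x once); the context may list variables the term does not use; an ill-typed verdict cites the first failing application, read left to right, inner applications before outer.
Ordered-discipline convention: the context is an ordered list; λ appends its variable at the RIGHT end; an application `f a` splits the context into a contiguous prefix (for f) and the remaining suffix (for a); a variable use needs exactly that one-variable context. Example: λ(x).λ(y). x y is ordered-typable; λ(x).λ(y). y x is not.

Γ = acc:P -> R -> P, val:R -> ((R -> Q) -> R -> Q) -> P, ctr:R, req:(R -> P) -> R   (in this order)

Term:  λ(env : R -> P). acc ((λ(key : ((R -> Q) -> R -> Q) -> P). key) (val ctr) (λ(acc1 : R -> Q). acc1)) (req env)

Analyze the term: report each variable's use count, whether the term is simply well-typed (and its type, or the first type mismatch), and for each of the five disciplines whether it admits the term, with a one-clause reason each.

variable uses: acc ×1; val ×1; ctr ×1; req ×1; env (λ-bound) ×1; key (λ-bound) ×1; acc1 (λ-bound) ×1
order of uses: acc, key, val, ctr, acc1, req, env
typing: well-typed at (R -> P) -> P
ordered: ✓ — acc, val, ctr, req, env, key, acc1: once each, no exchange needed
linear: ✓ — exactly-once usage across acc, val, ctr, req, env, key, acc1
affine: ✓ — acc, val, ctr, req, env, key, acc1: no repeats, contraction unneeded
relevant: ✓ — at least one use each (acc, val, ctr, req, env, key, acc1)
unrestricted: ✓ — simply typable at (R -> P) -> P; W, C, E all held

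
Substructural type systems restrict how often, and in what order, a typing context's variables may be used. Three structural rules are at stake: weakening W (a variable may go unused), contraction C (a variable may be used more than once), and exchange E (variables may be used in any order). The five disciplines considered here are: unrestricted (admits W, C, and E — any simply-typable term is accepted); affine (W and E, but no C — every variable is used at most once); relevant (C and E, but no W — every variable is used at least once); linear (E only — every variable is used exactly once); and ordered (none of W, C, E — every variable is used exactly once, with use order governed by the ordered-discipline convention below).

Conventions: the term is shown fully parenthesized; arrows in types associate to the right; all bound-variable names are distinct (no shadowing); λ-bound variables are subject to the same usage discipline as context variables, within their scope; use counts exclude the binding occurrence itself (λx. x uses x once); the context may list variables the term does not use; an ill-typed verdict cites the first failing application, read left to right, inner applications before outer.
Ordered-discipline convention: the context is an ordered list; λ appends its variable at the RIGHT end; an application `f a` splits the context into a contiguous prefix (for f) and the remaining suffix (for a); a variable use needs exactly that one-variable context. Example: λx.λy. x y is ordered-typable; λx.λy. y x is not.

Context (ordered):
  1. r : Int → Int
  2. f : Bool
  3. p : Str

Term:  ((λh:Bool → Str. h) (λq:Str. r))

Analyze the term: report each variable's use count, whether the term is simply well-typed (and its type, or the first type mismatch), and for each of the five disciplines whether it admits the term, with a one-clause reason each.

variable uses: r: 1, f: 0, p: 0, h (bound): 1, q (bound): 0
use order (left to right): h, r
typing: ill-typed: a function awaiting Bool → Str gets Str → Int → Int
ordered: ✗ — a type mismatch blocks all five
linear: ✗ — the type mismatch rejects it
affine: ✗ — not simply typable
relevant: ✗ — fails simple typing
unrestricted: ✗ — a type mismatch blocks all five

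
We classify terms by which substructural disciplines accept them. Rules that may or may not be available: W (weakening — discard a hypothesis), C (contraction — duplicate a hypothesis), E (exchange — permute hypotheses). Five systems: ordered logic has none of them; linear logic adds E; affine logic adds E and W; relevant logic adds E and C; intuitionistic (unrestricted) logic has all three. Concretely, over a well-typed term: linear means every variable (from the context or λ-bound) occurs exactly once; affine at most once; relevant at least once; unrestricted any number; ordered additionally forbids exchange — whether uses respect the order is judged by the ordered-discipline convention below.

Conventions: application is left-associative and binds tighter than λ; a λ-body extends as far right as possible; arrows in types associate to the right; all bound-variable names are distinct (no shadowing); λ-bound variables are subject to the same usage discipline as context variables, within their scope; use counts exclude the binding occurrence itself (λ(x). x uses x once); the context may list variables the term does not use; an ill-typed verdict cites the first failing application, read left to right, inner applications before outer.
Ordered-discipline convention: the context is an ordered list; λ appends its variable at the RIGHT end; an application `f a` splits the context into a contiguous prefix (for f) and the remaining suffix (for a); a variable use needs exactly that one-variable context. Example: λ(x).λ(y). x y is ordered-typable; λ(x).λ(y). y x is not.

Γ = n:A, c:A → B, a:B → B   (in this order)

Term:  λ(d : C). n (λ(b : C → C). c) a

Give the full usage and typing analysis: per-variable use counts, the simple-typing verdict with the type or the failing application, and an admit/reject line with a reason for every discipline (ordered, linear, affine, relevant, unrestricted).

use counts: n: 1×, c: 1×, a: 1×, d (bound): 0×, b (bound): 0×
left-to-right use order: n, c, a
typing: ill-typed: can't apply a value of type A
ordered: ✗ — not simply typable
linear: ✗ — fails simple typing
affine: ✗ — a type mismatch blocks all five
relevant: ✗ — the type mismatch rejects it
unrestricted: ✗ — not simply typable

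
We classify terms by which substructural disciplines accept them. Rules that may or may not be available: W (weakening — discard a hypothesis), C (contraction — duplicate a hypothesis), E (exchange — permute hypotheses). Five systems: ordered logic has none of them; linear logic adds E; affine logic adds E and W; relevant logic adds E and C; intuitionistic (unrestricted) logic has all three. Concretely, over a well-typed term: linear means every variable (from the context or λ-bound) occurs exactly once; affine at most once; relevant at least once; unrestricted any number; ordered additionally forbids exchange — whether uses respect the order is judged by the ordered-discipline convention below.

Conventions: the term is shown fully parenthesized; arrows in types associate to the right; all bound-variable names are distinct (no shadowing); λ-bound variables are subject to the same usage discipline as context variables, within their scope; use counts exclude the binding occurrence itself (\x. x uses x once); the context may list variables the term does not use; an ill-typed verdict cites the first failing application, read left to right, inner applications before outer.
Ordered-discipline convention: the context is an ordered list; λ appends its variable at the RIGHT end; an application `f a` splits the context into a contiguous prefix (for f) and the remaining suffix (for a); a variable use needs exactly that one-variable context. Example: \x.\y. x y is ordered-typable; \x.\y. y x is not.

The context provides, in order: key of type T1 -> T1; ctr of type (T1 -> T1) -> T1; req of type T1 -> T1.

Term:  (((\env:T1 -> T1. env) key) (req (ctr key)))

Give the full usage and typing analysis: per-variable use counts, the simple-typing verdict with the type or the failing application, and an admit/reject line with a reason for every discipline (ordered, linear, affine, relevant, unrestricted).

use counts: key ×2, ctr ×1, req ×1, env (bound) ×1
left-to-right use order: env, key, req, ctr, key
typing: ✓ — T1
ordered ✗ (uses contraction: key ×2)
linear ✗ (uses contraction: key ×2)
affine ✗ (uses contraction: key ×2)
relevant ✓ (at least one use each (key, ctr, req, env))
unrestricted ✓ (well-typed at T1; no restrictions here)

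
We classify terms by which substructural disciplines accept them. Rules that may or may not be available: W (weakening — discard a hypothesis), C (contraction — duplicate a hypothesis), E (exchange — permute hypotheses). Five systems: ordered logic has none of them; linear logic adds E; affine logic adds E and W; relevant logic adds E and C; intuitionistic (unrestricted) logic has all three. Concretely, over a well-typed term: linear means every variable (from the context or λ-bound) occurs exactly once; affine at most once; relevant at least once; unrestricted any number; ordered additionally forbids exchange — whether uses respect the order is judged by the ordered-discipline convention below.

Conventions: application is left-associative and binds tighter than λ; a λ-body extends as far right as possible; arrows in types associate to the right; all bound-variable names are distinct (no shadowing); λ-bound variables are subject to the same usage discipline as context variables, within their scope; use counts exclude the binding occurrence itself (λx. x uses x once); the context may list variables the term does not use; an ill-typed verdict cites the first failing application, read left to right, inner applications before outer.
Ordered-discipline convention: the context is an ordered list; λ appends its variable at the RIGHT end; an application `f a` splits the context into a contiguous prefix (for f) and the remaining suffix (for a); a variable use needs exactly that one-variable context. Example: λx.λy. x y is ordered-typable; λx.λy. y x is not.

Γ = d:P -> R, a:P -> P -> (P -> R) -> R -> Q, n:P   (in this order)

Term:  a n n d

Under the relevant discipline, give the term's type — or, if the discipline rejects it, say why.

term : R -> Q
use counts: d: 1×, a: 1×, n: 2×
left-to-right use order: a, n, n, d
typing: well-typed at R -> Q
per-discipline verdicts: ordered ✗ · linear ✗ · affine ✗ · relevant ✓ · unrestricted ✓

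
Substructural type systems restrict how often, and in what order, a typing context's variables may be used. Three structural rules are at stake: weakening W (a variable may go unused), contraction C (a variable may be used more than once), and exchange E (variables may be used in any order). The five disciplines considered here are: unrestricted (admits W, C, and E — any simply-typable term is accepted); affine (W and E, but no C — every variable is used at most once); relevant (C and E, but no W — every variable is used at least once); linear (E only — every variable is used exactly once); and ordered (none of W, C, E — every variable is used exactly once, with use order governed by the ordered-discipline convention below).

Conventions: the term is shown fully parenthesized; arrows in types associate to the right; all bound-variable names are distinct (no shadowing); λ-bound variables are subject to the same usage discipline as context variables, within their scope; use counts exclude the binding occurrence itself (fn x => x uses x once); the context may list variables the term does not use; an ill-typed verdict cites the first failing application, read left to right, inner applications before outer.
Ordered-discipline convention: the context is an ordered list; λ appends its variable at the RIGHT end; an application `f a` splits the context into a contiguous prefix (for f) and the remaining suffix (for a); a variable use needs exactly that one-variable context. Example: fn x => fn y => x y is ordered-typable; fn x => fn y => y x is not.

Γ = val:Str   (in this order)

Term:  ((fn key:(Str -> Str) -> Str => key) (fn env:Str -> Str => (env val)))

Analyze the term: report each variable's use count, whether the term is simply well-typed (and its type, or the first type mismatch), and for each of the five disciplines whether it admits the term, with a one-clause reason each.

counts: val: 1×, key (bound): 1×, env (bound): 1×
left-to-right use order: key, env, val
typing: ✓ — (Str -> Str) -> Str
ordered: ✗ — no ordered split (uses run key, env, val)
linear: ✓ — single use per variable (val, key, env)
affine: ✓ — no duplicate uses among val, key, env
relevant: ✓ — val, key, env: all used, weakening unneeded
unrestricted: ✓ — type-checks ((Str -> Str) -> Str) and nothing is barred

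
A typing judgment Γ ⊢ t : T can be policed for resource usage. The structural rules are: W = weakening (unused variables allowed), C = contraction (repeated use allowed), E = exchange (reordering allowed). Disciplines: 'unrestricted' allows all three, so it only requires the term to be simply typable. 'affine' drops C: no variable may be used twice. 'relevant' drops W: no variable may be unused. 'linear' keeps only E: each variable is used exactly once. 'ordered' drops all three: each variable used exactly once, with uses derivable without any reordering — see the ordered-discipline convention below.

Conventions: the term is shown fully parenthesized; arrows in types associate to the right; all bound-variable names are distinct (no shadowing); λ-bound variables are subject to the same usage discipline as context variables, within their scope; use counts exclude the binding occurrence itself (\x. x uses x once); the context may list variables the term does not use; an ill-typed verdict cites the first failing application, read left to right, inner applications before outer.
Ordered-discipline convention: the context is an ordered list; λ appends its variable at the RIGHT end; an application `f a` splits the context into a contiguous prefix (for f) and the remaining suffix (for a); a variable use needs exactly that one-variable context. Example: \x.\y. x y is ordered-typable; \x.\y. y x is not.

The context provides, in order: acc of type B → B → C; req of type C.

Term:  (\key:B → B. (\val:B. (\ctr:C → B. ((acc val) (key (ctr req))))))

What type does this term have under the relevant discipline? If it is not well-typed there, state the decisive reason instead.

term : (B → B) → B → (C → B) → C
counts: acc=1, req=1, key [bound]=1, val [bound]=1, ctr [bound]=1
left-to-right use order: acc, val, key, ctr, req
typing: well-typed — term : (B → B) → B → (C → B) → C
summary: ordered ✗, linear ✓, affine ✓, relevant ✓, unrestricted ✓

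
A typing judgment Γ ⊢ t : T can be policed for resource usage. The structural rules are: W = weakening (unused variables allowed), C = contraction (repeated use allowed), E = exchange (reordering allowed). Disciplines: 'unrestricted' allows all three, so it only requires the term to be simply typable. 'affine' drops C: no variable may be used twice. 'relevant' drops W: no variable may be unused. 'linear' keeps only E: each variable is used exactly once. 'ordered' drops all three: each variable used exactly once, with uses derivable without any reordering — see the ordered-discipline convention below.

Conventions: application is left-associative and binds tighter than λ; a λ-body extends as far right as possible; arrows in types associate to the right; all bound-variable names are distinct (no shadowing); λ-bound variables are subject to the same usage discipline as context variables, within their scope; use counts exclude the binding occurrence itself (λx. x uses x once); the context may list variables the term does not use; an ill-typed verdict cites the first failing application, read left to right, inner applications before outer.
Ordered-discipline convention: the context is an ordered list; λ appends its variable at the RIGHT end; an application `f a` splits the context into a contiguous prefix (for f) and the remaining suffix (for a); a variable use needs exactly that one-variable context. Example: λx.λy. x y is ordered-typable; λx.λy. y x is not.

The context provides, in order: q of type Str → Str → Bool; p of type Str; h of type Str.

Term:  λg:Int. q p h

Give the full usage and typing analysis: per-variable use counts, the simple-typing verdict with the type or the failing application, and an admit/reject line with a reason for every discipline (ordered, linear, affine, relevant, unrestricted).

variable uses: q ×1; p ×1; h ×1; g [bound] ×0
uses in reading order: q, p, h
typing: the term checks, with type Int → Bool
ordered ✗ (unused: g — weakening required)
linear ✗ (unused: g — weakening required)
affine ✓ (q, p, h, g: no repeats, contraction unneeded)
relevant ✗ (unused: g — weakening required)
unrestricted ✓ (type-checks (Int → Bool) and nothing is barred)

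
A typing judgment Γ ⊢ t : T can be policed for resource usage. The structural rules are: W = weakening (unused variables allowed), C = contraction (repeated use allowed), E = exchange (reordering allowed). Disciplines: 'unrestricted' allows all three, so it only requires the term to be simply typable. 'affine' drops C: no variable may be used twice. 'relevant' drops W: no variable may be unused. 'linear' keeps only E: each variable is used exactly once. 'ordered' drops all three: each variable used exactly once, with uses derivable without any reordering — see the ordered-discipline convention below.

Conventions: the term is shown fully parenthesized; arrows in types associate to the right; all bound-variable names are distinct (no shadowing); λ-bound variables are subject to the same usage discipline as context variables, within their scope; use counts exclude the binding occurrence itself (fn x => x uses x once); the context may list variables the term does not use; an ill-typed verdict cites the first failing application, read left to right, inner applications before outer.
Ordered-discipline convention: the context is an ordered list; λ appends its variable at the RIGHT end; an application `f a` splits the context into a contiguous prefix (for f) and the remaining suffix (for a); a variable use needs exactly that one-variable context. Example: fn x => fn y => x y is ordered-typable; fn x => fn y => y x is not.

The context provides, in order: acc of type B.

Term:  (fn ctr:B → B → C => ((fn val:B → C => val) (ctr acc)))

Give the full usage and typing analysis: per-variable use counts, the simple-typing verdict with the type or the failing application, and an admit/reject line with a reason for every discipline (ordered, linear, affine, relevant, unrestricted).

variable uses: acc: 1; ctr (λ-bound): 1; val (λ-bound): 1
left-to-right use order: val, ctr, acc
typing: ✓ — (B → B → C) → B → C
ordered: ✗ — needs exchange: uses follow val, ctr, acc
linear: ✓ — exactly-once usage across acc, ctr, val
affine: ✓ — none of acc, ctr, val used more than once
relevant: ✓ — every one of acc, ctr, val appears
unrestricted: ✓ — well-typed at (B → B → C) → B → C; no restrictions here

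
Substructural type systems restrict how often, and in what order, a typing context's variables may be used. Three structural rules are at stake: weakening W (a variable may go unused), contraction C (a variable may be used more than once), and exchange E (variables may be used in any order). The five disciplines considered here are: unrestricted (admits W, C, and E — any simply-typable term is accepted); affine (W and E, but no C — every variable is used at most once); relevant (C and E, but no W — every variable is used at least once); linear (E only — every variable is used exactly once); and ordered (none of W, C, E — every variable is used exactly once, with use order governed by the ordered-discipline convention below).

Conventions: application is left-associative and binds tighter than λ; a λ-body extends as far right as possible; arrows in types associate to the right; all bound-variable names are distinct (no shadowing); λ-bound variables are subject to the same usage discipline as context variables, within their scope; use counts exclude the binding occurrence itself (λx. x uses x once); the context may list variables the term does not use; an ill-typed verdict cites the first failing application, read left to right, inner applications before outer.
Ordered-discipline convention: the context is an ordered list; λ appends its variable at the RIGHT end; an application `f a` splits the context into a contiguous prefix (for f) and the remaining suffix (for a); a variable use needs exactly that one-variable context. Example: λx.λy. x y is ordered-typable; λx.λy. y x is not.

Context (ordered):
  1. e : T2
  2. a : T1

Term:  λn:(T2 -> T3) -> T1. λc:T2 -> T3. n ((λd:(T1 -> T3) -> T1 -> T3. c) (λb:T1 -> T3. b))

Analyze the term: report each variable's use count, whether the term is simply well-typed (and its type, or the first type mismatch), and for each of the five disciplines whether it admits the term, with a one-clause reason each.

counts: e=0; a=0; n (λ-bound)=1; c (λ-bound)=1; d (λ-bound)=0; b (λ-bound)=1
order of uses: n, c, b
typing: well-typed at ((T2 -> T3) -> T1) -> (T2 -> T3) -> T1
ordered: ✗, e, a, d never used (weakening)
linear: ✗, e, a, d never used (weakening)
affine: ✓, no duplicate uses among e, a, n, c, d, b
relevant: ✗, e, a, d never used (weakening)
unrestricted: ✓, typability at ((T2 -> T3) -> T1) -> (T2 -> T3) -> T1 is all that's needed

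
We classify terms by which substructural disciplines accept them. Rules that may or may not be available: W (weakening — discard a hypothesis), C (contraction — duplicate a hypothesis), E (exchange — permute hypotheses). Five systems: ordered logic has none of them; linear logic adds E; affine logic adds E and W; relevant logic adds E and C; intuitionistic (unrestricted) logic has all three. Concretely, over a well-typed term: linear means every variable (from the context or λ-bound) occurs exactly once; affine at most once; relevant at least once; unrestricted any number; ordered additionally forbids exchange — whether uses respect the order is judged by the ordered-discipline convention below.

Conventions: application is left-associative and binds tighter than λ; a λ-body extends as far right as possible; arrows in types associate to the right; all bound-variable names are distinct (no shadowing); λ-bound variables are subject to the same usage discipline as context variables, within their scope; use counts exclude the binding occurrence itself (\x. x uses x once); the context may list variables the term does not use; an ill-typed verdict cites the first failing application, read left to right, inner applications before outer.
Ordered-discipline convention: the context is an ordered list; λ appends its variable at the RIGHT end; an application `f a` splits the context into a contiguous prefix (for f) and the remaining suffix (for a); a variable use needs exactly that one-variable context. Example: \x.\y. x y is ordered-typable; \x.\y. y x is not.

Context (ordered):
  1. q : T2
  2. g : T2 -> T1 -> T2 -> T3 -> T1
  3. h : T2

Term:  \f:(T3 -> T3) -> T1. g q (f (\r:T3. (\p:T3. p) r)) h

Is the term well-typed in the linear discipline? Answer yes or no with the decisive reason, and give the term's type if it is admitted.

yes — exactly-once usage across q, g, h, f, r, p; term : ((T3 -> T3) -> T1) -> T3 -> T1
usage: q ×1, g ×1, h ×1, f (bound) ×1, r (bound) ×1, p (bound) ×1
left-to-right use order: g, q, f, p, r, h
typing: the term checks, with type ((T3 -> T3) -> T1) -> T3 -> T1
across the five disciplines: ordered ✗ · linear ✓ · affine ✓ · relevant ✓ · unrestricted ✓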